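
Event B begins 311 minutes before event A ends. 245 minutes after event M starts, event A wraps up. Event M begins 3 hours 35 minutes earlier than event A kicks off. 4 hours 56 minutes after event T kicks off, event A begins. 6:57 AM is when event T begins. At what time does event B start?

7:12 AM

Event A starts at 6:57 AM + 296 min = 11:53 AM.
Event M starts at 11:53 AM − 215 min = 8:18 AM.
Event A ends at 8:18 AM + 245 min = 12:23 PM.
Event B starts at 12:23 PM − 311 min = 7:12 AM.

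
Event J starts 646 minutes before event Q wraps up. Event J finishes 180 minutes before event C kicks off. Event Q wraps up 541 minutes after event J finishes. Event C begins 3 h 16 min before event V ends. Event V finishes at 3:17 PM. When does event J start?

Event C starts at 3:17 PM − 196 min = 12:01 PM.
Event J ends at 12:01 PM − 180 min = 9:01 AM.
Event Q ends at 9:01 AM + 541 min = 6:02 PM.
Event J starts at 6:02 PM − 646 min = 7:16 AM.

7:16 AM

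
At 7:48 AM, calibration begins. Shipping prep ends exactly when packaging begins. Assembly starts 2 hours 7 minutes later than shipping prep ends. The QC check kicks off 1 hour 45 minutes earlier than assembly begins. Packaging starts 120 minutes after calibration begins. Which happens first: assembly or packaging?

packaging

Packaging starts at 7:48 AM + 120 min = 9:48 AM.
So shipping prep ends at 9:48 AM.
Assembly starts at 9:48 AM + 127 min = 11:55 AM.
Assembly starts at 11:55 AM and packaging starts at 9:48 AM, so packaging is first.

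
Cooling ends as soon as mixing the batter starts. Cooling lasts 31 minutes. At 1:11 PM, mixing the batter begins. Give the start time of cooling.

Cooling ends at 1:11 PM.
Cooling starts at 1:11 PM − 31 min = 12:40 PM.

12:40 PM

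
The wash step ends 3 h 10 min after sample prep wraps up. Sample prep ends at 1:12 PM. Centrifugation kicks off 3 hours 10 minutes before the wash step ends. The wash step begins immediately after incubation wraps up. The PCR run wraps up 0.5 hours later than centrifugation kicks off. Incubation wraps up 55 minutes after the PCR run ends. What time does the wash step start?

2:37 PM

The wash step ends at 1:12 PM + 190 min = 4:22 PM.
Centrifugation starts at 4:22 PM − 190 min = 1:12 PM.
The PCR run ends at 1:12 PM + 30 min = 1:42 PM.
Incubation ends at 1:42 PM + 55 min = 2:37 PM.
So the wash step starts at 2:37 PM.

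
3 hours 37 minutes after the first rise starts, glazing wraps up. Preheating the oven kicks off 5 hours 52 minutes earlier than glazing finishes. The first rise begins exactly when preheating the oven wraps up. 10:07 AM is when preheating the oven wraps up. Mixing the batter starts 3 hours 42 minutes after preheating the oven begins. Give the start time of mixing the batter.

The first rise starts at 10:07 AM.
Glazing ends at 10:07 AM + 217 min = 1:44 PM.
Preheating the oven starts at 1:44 PM − 352 min = 7:52 AM.
Mixing the batter starts at 7:52 AM + 222 min = 11:34 AM.

11:34 AM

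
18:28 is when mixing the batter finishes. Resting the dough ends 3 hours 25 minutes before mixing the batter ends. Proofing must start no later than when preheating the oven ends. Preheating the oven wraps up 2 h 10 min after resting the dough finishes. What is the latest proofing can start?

17:13

Resting the dough ends at 18:28 − 205 min = 15:03.
Preheating the oven ends at 15:03 + 130 min = 17:13.
Proofing is bounded by preheating the oven, so the latest it can start is 17:13.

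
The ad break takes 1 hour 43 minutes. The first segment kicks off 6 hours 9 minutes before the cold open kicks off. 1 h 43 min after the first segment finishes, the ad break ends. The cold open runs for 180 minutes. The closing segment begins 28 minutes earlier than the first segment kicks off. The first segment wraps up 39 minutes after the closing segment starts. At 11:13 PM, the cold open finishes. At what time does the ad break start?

The cold open starts at 11:13 PM − 180 min = 8:13 PM.
The first segment starts at 8:13 PM − 369 min = 2:04 PM.
The closing segment starts at 2:04 PM − 28 min = 1:36 PM.
The first segment ends at 1:36 PM + 39 min = 2:15 PM.
The ad break ends at 2:15 PM + 103 min = 3:58 PM.
The ad break starts at 3:58 PM − 103 min = 2:15 PM.

2:15 PM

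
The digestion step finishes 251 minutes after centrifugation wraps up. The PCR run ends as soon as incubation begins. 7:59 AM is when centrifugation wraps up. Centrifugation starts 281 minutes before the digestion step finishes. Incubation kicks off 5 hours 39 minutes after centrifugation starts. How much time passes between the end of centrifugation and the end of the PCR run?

5 hours 9 minutes

The digestion step ends at 7:59 AM + 251 min = 12:10 PM.
Centrifugation starts at 12:10 PM − 281 min = 7:29 AM.
Incubation starts at 7:29 AM + 339 min = 1:08 PM.
So the PCR run ends at 1:08 PM.
From 7:59 AM to 1:08 PM is 5 hours 9 minutes.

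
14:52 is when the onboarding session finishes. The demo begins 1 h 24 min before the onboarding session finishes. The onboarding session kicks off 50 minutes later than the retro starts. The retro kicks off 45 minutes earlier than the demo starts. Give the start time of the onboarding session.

13:33

The demo starts at 14:52 − 84 min = 13:28.
The retro starts at 13:28 − 45 min = 12:43.
The onboarding session starts at 12:43 + 50 min = 13:33.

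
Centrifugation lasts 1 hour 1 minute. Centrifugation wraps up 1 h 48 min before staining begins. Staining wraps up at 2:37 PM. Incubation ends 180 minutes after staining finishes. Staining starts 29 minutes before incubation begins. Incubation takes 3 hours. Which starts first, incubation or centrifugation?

Incubation ends at 2:37 PM + 180 min = 5:37 PM.
Incubation starts at 5:37 PM − 180 min = 2:37 PM.
Staining starts at 2:37 PM − 29 min = 2:08 PM.
Centrifugation ends at 2:08 PM − 108 min = 12:20 PM.
Centrifugation starts at 12:20 PM − 61 min = 11:19 AM.
Incubation starts at 2:37 PM and centrifugation starts at 11:19 AM, so centrifugation is first.

centrifugation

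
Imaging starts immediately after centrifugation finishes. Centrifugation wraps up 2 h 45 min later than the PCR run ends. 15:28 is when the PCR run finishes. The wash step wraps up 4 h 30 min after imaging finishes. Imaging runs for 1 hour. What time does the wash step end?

Centrifugation ends at 15:28 + 165 min = 18:13.
So imaging starts at 18:13.
Imaging ends at 18:13 + 60 min = 19:13.
The wash step ends at 19:13 + 270 min = 23:43.

23:43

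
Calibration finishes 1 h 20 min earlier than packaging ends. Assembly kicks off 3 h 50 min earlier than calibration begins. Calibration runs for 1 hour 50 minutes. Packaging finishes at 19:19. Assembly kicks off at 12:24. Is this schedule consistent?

No

Calibration ends at 19:19 − 80 min = 17:59.
Calibration starts at 17:59 − 110 min = 16:09.
Assembly starts at 16:09 − 230 min = 12:19.
But assembly is also said to start at 12:24 — a 5-minute conflict.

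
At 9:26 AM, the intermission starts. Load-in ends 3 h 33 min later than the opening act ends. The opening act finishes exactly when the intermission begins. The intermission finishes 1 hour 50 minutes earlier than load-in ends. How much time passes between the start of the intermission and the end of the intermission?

The opening act ends at 9:26 AM.
Load-in ends at 9:26 AM + 213 min = 12:59 PM.
The intermission ends at 12:59 PM − 110 min = 11:09 AM.
From 9:26 AM to 11:09 AM is 1 hour 43 minutes.

1 hour 43 minutes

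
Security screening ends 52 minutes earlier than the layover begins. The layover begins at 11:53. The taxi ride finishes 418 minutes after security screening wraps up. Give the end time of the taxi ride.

Security screening ends at 11:53 − 52 min = 11:01.
The taxi ride ends at 11:01 + 418 min = 17:59.

17:59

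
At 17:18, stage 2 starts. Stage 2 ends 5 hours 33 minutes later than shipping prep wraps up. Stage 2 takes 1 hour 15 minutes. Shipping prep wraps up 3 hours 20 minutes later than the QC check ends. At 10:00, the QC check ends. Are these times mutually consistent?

Shipping prep ends at 10:00 + 200 min = 13:20.
Stage 2 ends at 13:20 + 333 min = 18:53.
Stage 2 starts at 18:53 − 75 min = 17:38.
But stage 2 is also said to start at 17:18 — a 20-minute conflict.

No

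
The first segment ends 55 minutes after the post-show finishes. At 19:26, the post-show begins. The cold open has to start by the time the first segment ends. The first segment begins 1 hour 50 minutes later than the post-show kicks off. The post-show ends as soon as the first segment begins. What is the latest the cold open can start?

The first segment starts at 19:26 + 110 min = 21:16.
So the post-show ends at 21:16.
The first segment ends at 21:16 + 55 min = 22:11.
The cold open is bounded by the first segment, so the latest it can start is 22:11.

22:11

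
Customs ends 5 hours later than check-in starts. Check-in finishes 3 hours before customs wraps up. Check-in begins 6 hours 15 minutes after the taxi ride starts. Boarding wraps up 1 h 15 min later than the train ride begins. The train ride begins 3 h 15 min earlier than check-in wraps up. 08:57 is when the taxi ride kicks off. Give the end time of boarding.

15:12

Check-in starts at 08:57 + 375 min = 15:12.
Customs ends at 15:12 + 300 min = 20:12.
Check-in ends at 20:12 − 180 min = 17:12.
The train ride starts at 17:12 − 195 min = 13:57.
Boarding ends at 13:57 + 75 min = 15:12.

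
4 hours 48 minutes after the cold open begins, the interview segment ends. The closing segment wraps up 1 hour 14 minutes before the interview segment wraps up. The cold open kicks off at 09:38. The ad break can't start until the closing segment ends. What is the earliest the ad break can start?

The interview segment ends at 09:38 + 288 min = 14:26.
The closing segment ends at 14:26 − 74 min = 13:12.
The ad break is bounded by the closing segment, so the earliest it can start is 13:12.

13:12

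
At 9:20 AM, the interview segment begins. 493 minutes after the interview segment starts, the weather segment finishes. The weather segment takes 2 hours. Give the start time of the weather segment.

3:33 PM

The weather segment ends at 9:20 AM + 493 min = 5:33 PM.
The weather segment starts at 5:33 PM − 120 min = 3:33 PM.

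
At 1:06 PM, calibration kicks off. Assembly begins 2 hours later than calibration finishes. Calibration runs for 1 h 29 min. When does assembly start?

4:35 PM

Calibration ends at 1:06 PM + 89 min = 2:35 PM.
Assembly starts at 2:35 PM + 120 min = 4:35 PM.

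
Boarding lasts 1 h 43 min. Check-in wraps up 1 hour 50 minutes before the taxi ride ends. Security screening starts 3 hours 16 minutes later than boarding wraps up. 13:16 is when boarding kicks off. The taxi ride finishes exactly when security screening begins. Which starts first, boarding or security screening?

Boarding ends at 13:16 + 103 min = 14:59.
Security screening starts at 14:59 + 196 min = 18:15.
Boarding starts at 13:16 and security screening starts at 18:15, so boarding is first.

boarding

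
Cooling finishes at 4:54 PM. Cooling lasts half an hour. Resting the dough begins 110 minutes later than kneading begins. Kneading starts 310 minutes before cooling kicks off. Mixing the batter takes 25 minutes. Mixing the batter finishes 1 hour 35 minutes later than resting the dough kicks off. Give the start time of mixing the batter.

Cooling starts at 4:54 PM − 30 min = 4:24 PM.
Kneading starts at 4:24 PM − 310 min = 11:14 AM.
Resting the dough starts at 11:14 AM + 110 min = 1:04 PM.
Mixing the batter ends at 1:04 PM + 95 min = 2:39 PM.
Mixing the batter starts at 2:39 PM − 25 min = 2:14 PM.

2:14 PM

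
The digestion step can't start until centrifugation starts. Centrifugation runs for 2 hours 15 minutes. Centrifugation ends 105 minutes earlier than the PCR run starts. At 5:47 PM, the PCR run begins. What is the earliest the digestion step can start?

1:47 PM

Centrifugation ends at 5:47 PM − 105 min = 4:02 PM.
Centrifugation starts at 4:02 PM − 135 min = 1:47 PM.
The digestion step is bounded by centrifugation, so the earliest it can start is 1:47 PM.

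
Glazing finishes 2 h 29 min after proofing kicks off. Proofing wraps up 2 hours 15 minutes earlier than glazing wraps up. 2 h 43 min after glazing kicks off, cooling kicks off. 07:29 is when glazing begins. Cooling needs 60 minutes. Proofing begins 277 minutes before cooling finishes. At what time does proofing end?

06:49

Cooling starts at 07:29 + 163 min = 10:12.
Cooling ends at 10:12 + 60 min = 11:12.
Proofing starts at 11:12 − 277 min = 06:35.
Glazing ends at 06:35 + 149 min = 09:04.
Proofing ends at 09:04 − 135 min = 06:49.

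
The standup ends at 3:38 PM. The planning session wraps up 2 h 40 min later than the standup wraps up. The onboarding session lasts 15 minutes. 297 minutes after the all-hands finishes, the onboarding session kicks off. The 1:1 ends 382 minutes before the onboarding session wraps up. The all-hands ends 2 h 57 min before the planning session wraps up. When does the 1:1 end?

The planning session ends at 3:38 PM + 160 min = 6:18 PM.
The all-hands ends at 6:18 PM − 177 min = 3:21 PM.
The onboarding session starts at 3:21 PM + 297 min = 8:18 PM.
The onboarding session ends at 8:18 PM + 15 min = 8:33 PM.
The 1:1 ends at 8:33 PM − 382 min = 2:11 PM.

2:11 PM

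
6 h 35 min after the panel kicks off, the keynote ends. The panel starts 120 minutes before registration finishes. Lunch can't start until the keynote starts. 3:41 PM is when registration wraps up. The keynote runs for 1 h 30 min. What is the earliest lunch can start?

6:46 PM

The panel starts at 3:41 PM − 120 min = 1:41 PM.
The keynote ends at 1:41 PM + 395 min = 8:16 PM.
The keynote starts at 8:16 PM − 90 min = 6:46 PM.
Lunch is bounded by the keynote, so the earliest it can start is 6:46 PM.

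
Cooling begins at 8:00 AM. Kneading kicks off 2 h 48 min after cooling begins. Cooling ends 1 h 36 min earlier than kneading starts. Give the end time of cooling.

Kneading starts at 8:00 AM + 168 min = 10:48 AM.
Cooling ends at 10:48 AM − 96 min = 9:12 AM.

9:12 AM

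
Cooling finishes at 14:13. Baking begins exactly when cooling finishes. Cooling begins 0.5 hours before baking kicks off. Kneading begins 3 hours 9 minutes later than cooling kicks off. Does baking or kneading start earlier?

Baking starts at 14:13.
Cooling starts at 14:13 − 30 min = 13:43.
Kneading starts at 13:43 + 189 min = 16:52.
Baking starts at 14:13 and kneading starts at 16:52, so baking is first.

baking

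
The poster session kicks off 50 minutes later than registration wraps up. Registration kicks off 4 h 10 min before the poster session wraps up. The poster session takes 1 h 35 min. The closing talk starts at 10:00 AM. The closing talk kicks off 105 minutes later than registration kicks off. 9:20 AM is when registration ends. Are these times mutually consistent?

No

The poster session starts at 9:20 AM + 50 min = 10:10 AM.
The poster session ends at 10:10 AM + 95 min = 11:45 AM.
Registration starts at 11:45 AM − 250 min = 7:35 AM.
The closing talk starts at 7:35 AM + 105 min = 9:20 AM.
But the closing talk is also said to start at 10:00 AM — a 40-minute conflict.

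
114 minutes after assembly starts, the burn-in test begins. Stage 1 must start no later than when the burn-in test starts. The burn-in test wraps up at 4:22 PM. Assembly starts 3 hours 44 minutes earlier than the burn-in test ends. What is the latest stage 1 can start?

Assembly starts at 4:22 PM − 224 min = 12:38 PM.
The burn-in test starts at 12:38 PM + 114 min = 2:32 PM.
Stage 1 is bounded by the burn-in test, so the latest it can start is 2:32 PM.

2:32 PM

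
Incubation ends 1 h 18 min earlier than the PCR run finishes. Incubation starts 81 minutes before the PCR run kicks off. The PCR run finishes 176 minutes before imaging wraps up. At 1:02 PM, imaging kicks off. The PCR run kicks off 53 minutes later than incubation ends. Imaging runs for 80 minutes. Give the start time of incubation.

Imaging ends at 1:02 PM + 80 min = 2:22 PM.
The PCR run ends at 2:22 PM − 176 min = 11:26 AM.
Incubation ends at 11:26 AM − 78 min = 10:08 AM.
The PCR run starts at 10:08 AM + 53 min = 11:01 AM.
Incubation starts at 11:01 AM − 81 min = 9:40 AM.

9:40 AM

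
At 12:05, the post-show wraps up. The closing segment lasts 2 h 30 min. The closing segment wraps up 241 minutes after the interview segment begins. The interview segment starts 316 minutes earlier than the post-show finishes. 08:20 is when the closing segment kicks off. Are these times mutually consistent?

Yes

The interview segment starts at 12:05 − 316 min = 06:49.
The closing segment ends at 06:49 + 241 min = 10:50.
The closing segment starts at 10:50 − 150 min = 08:20.
That matches the stated 08:20, so the schedule is consistent.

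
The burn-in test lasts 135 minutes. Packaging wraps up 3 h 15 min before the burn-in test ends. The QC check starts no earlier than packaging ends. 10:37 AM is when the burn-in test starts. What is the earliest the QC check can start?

The burn-in test ends at 10:37 AM + 135 min = 12:52 PM.
Packaging ends at 12:52 PM − 195 min = 9:37 AM.
The QC check is bounded by packaging, so the earliest it can start is 9:37 AM.

9:37 AM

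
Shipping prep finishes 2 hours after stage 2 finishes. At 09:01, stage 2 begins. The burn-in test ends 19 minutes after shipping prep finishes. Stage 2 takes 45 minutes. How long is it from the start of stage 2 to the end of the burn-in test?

3 h 4 min

Stage 2 ends at 09:01 + 45 min = 09:46.
Shipping prep ends at 09:46 + 120 min = 11:46.
The burn-in test ends at 11:46 + 19 min = 12:05.
From 09:01 to 12:05 is 3 h 4 min.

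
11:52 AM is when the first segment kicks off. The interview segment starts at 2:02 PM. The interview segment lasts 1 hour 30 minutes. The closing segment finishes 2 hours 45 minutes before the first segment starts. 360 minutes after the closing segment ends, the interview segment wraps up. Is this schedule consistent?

No

The closing segment ends at 11:52 AM − 165 min = 9:07 AM.
The interview segment ends at 9:07 AM + 360 min = 3:07 PM.
The interview segment starts at 3:07 PM − 90 min = 1:37 PM.
But the interview segment is also said to start at 2:02 PM — a 25-minute conflict.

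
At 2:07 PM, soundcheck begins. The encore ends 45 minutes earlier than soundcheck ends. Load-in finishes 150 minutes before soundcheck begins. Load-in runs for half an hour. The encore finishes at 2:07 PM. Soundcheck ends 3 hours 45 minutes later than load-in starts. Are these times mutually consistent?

Yes

Load-in ends at 2:07 PM − 150 min = 11:37 AM.
Load-in starts at 11:37 AM − 30 min = 11:07 AM.
Soundcheck ends at 11:07 AM + 225 min = 2:52 PM.
The encore ends at 2:52 PM − 45 min = 2:07 PM.
That matches the stated 2:07 PM, so the schedule is consistent.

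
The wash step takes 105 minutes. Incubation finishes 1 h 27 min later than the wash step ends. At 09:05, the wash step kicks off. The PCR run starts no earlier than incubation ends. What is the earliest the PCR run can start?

12:17

The wash step ends at 09:05 + 105 min = 10:50.
Incubation ends at 10:50 + 87 min = 12:17.
The PCR run is bounded by incubation, so the earliest it can start is 12:17.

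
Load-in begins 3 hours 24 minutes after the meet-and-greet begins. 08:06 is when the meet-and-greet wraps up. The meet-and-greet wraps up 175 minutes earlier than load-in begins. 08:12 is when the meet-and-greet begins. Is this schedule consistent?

Load-in starts at 08:12 + 204 min = 11:36.
The meet-and-greet ends at 11:36 − 175 min = 08:41.
But the meet-and-greet is also said to end at 08:06 — a 35-minute conflict.

No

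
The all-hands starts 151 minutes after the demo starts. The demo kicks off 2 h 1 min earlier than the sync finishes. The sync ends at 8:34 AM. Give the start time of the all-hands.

The demo starts at 8:34 AM − 121 min = 6:33 AM.
The all-hands starts at 6:33 AM + 151 min = 9:04 AM.

9:04 AM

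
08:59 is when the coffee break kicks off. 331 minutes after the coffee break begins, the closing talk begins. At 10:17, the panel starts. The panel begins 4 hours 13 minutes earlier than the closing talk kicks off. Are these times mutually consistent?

Yes

The closing talk starts at 08:59 + 331 min = 14:30.
The panel starts at 14:30 − 253 min = 10:17.
That matches the stated 10:17, so the schedule is consistent.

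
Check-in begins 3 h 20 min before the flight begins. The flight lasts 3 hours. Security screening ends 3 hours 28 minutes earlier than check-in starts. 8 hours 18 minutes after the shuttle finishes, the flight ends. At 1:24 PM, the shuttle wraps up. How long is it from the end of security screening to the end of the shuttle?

The flight ends at 1:24 PM + 498 min = 9:42 PM.
The flight starts at 9:42 PM − 180 min = 6:42 PM.
Check-in starts at 6:42 PM − 200 min = 3:22 PM.
Security screening ends at 3:22 PM − 208 min = 11:54 AM.
From 11:54 AM to 1:24 PM is 90 minutes.

90 minutes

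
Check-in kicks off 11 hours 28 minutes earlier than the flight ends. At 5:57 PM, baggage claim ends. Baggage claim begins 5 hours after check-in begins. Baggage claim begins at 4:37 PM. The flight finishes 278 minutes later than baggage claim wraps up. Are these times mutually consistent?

No

The flight ends at 5:57 PM + 278 min = 10:35 PM.
Check-in starts at 10:35 PM − 688 min = 11:07 AM.
Baggage claim starts at 11:07 AM + 300 min = 4:07 PM.
But baggage claim is also said to start at 4:37 PM — a 30-minute conflict.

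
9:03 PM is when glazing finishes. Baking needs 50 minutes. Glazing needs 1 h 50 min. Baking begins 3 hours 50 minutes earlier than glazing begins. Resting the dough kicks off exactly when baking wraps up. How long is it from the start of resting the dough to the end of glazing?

Glazing starts at 9:03 PM − 110 min = 7:13 PM.
Baking starts at 7:13 PM − 230 min = 3:23 PM.
Baking ends at 3:23 PM + 50 min = 4:13 PM.
So resting the dough starts at 4:13 PM.
From 4:13 PM to 9:03 PM is 290 minutes.

290 minutes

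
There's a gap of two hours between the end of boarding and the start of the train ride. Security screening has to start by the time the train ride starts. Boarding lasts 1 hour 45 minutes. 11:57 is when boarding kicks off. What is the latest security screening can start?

Boarding ends at 11:57 + 105 min = 13:42.
The train ride starts at 13:42 + 120 min = 15:42.
Security screening is bounded by the train ride, so the latest it can start is 15:42.

15:42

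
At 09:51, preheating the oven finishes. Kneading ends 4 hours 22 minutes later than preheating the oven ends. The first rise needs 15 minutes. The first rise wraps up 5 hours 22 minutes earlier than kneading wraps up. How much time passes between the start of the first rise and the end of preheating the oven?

1 hour 15 minutes

Kneading ends at 09:51 + 262 min = 14:13.
The first rise ends at 14:13 − 322 min = 08:51.
The first rise starts at 08:51 − 15 min = 08:36.
From 08:36 to 09:51 is 1 hour 15 minutes.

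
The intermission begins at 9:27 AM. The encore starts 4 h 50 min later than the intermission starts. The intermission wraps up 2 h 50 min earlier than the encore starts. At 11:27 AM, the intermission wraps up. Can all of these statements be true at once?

Yes

The encore starts at 9:27 AM + 290 min = 2:17 PM.
The intermission ends at 2:17 PM − 170 min = 11:27 AM.
That matches the stated 11:27 AM, so the schedule is consistent.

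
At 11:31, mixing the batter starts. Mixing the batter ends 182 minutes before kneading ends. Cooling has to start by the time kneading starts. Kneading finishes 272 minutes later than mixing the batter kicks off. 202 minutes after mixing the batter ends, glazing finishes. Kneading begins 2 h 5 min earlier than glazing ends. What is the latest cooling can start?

14:18

Kneading ends at 11:31 + 272 min = 16:03.
Mixing the batter ends at 16:03 − 182 min = 13:01.
Glazing ends at 13:01 + 202 min = 16:23.
Kneading starts at 16:23 − 125 min = 14:18.
Cooling is bounded by kneading, so the latest it can start is 14:18.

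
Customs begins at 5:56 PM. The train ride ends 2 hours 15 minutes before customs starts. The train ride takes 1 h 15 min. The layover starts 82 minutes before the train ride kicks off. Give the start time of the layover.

1:04 PM

The train ride ends at 5:56 PM − 135 min = 3:41 PM.
The train ride starts at 3:41 PM − 75 min = 2:26 PM.
The layover starts at 2:26 PM − 82 min = 1:04 PM.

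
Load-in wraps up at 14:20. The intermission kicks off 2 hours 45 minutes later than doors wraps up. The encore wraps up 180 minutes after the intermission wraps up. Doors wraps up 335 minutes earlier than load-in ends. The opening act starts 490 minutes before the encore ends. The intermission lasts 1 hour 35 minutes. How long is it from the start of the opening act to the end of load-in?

385 minutes

Doors ends at 14:20 − 335 min = 08:45.
The intermission starts at 08:45 + 165 min = 11:30.
The intermission ends at 11:30 + 95 min = 13:05.
The encore ends at 13:05 + 180 min = 16:05.
The opening act starts at 16:05 − 490 min = 07:55.
From 07:55 to 14:20 is 385 minutes.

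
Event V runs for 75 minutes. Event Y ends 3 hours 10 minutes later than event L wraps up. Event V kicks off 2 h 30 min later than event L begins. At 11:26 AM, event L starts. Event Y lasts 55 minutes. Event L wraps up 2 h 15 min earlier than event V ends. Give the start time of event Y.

3:11 PM

Event V starts at 11:26 AM + 150 min = 1:56 PM.
Event V ends at 1:56 PM + 75 min = 3:11 PM.
Event L ends at 3:11 PM − 135 min = 12:56 PM.
Event Y ends at 12:56 PM + 190 min = 4:06 PM.
Event Y starts at 4:06 PM − 55 min = 3:11 PM.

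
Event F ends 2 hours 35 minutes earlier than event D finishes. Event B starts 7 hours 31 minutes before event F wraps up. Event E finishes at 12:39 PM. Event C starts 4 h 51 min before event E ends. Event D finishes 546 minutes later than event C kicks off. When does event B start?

6:48 AM

Event C starts at 12:39 PM − 291 min = 7:48 AM.
Event D ends at 7:48 AM + 546 min = 4:54 PM.
Event F ends at 4:54 PM − 155 min = 2:19 PM.
Event B starts at 2:19 PM − 451 min = 6:48 AM.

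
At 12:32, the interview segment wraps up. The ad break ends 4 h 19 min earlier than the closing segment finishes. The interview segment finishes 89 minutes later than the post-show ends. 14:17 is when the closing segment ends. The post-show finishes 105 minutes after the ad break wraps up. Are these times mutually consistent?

The ad break ends at 14:17 − 259 min = 09:58.
The post-show ends at 09:58 + 105 min = 11:43.
The interview segment ends at 11:43 + 89 min = 13:12.
But the interview segment is also said to end at 12:32 — a 40-minute conflict.

No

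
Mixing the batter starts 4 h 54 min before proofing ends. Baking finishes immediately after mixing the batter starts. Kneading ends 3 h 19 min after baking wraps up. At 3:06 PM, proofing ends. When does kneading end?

Mixing the batter starts at 3:06 PM − 294 min = 10:12 AM.
So baking ends at 10:12 AM.
Kneading ends at 10:12 AM + 199 min = 1:31 PM.

1:31 PM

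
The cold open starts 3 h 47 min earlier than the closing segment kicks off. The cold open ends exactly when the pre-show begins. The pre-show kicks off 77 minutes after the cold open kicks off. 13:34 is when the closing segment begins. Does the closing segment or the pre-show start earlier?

The cold open starts at 13:34 − 227 min = 09:47.
The pre-show starts at 09:47 + 77 min = 11:04.
The closing segment starts at 13:34 and the pre-show starts at 11:04, so the pre-show is first.

the pre-show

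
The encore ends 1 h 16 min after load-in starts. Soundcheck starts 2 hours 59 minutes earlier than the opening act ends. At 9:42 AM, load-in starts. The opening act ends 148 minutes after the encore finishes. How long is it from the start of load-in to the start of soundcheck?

The encore ends at 9:42 AM + 76 min = 10:58 AM.
The opening act ends at 10:58 AM + 148 min = 1:26 PM.
Soundcheck starts at 1:26 PM − 179 min = 10:27 AM.
From 9:42 AM to 10:27 AM is 45 minutes.

45 minutes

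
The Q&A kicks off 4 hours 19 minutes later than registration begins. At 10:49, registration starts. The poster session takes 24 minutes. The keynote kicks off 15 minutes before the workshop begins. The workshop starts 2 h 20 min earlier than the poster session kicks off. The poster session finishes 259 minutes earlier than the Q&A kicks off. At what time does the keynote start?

The Q&A starts at 10:49 + 259 min = 15:08.
The poster session ends at 15:08 − 259 min = 10:49.
The poster session starts at 10:49 − 24 min = 10:25.
The workshop starts at 10:25 − 140 min = 08:05.
The keynote starts at 08:05 − 15 min = 07:50.

07:50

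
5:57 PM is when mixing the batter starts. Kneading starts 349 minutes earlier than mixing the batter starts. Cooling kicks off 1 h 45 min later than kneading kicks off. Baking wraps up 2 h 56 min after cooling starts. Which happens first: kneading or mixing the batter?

Kneading starts at 5:57 PM − 349 min = 12:08 PM.
Kneading starts at 12:08 PM and mixing the batter starts at 5:57 PM, so kneading is first.

kneading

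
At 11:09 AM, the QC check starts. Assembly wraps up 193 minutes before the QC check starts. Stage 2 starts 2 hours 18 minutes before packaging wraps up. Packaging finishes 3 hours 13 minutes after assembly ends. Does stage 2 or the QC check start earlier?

Assembly ends at 11:09 AM − 193 min = 7:56 AM.
Packaging ends at 7:56 AM + 193 min = 11:09 AM.
Stage 2 starts at 11:09 AM − 138 min = 8:51 AM.
Stage 2 starts at 8:51 AM and the QC check starts at 11:09 AM, so stage 2 is first.

stage 2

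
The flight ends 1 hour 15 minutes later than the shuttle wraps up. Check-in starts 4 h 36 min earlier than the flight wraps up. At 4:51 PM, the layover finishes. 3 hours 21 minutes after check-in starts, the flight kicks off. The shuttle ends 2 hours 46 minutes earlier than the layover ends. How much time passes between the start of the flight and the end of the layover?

The shuttle ends at 4:51 PM − 166 min = 2:05 PM.
The flight ends at 2:05 PM + 75 min = 3:20 PM.
Check-in starts at 3:20 PM − 276 min = 10:44 AM.
The flight starts at 10:44 AM + 201 min = 2:05 PM.
From 2:05 PM to 4:51 PM is 2 h 46 min.

2 h 46 min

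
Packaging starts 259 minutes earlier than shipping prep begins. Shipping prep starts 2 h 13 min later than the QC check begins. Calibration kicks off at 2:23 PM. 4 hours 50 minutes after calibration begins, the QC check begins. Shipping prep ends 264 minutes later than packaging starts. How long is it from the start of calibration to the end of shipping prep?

The QC check starts at 2:23 PM + 290 min = 7:13 PM.
Shipping prep starts at 7:13 PM + 133 min = 9:26 PM.
Packaging starts at 9:26 PM − 259 min = 5:07 PM.
Shipping prep ends at 5:07 PM + 264 min = 9:31 PM.
From 2:23 PM to 9:31 PM is 7 hours 8 minutes.

7 hours 8 minutes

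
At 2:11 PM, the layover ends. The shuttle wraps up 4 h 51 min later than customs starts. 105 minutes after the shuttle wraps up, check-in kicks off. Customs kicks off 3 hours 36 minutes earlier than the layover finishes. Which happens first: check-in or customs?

Customs starts at 2:11 PM − 216 min = 10:35 AM.
The shuttle ends at 10:35 AM + 291 min = 3:26 PM.
Check-in starts at 3:26 PM + 105 min = 5:11 PM.
Check-in starts at 5:11 PM and customs starts at 10:35 AM, so customs is first.

customs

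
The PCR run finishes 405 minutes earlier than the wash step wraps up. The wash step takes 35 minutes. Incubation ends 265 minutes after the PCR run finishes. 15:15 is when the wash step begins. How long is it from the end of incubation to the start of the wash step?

The wash step ends at 15:15 + 35 min = 15:50.
The PCR run ends at 15:50 − 405 min = 09:05.
Incubation ends at 09:05 + 265 min = 13:30.
From 13:30 to 15:15 is 1 h 45 min.

1 h 45 min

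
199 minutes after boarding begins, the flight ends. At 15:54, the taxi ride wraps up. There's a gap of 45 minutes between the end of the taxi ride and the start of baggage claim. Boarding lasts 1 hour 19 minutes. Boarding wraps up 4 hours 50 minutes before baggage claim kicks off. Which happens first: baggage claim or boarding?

Baggage claim starts at 15:54 + 45 min = 16:39.
Boarding ends at 16:39 − 290 min = 11:49.
Boarding starts at 11:49 − 79 min = 10:30.
Baggage claim starts at 16:39 and boarding starts at 10:30, so boarding is first.

boarding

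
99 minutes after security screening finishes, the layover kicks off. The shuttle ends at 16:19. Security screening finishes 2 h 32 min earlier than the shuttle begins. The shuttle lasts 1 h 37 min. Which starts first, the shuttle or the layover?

The shuttle starts at 16:19 − 97 min = 14:42.
Security screening ends at 14:42 − 152 min = 12:10.
The layover starts at 12:10 + 99 min = 13:49.
The shuttle starts at 14:42 and the layover starts at 13:49, so the layover is first.

the layover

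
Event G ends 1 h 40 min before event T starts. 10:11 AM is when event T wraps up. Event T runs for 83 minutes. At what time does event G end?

Event T starts at 10:11 AM − 83 min = 8:48 AM.
Event G ends at 8:48 AM − 100 min = 7:08 AM.

7:08 AM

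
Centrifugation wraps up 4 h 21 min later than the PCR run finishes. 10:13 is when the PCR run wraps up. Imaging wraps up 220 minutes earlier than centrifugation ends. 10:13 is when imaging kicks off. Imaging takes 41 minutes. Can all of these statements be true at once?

Centrifugation ends at 10:13 + 261 min = 14:34.
Imaging ends at 14:34 − 220 min = 10:54.
Imaging starts at 10:54 − 41 min = 10:13.
That matches the stated 10:13, so the schedule is consistent.

Yes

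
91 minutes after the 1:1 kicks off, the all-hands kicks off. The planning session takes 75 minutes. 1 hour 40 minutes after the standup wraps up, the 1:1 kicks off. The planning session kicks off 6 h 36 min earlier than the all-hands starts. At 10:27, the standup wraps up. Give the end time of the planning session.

08:17

The 1:1 starts at 10:27 + 100 min = 12:07.
The all-hands starts at 12:07 + 91 min = 13:38.
The planning session starts at 13:38 − 396 min = 07:02.
The planning session ends at 07:02 + 75 min = 08:17.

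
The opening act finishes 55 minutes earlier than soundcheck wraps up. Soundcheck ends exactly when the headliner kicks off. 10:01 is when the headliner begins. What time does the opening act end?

09:06

Soundcheck ends at 10:01.
The opening act ends at 10:01 − 55 min = 09:06.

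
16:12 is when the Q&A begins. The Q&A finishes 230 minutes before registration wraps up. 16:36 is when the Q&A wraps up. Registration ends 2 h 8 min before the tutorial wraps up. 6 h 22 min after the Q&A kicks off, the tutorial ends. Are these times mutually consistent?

Yes

The tutorial ends at 16:12 + 382 min = 22:34.
Registration ends at 22:34 − 128 min = 20:26.
The Q&A ends at 20:26 − 230 min = 16:36.
That matches the stated 16:36, so the schedule is consistent.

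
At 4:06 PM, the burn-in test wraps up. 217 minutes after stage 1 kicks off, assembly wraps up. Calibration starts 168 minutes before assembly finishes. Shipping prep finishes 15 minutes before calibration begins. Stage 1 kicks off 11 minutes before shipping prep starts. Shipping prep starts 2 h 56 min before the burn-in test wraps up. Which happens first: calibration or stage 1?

Shipping prep starts at 4:06 PM − 176 min = 1:10 PM.
Stage 1 starts at 1:10 PM − 11 min = 12:59 PM.
Assembly ends at 12:59 PM + 217 min = 4:36 PM.
Calibration starts at 4:36 PM − 168 min = 1:48 PM.
Calibration starts at 1:48 PM and stage 1 starts at 12:59 PM, so stage 1 is first.

stage 1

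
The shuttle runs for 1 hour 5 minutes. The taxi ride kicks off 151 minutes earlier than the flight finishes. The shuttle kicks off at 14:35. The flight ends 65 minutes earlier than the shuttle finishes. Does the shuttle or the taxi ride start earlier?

The shuttle ends at 14:35 + 65 min = 15:40.
The flight ends at 15:40 − 65 min = 14:35.
The taxi ride starts at 14:35 − 151 min = 12:04.
The shuttle starts at 14:35 and the taxi ride starts at 12:04, so the taxi ride is first.

the taxi ride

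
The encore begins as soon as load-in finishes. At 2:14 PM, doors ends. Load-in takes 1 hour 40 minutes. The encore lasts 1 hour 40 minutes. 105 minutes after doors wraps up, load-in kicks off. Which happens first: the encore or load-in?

load-in

Load-in starts at 2:14 PM + 105 min = 3:59 PM.
Load-in ends at 3:59 PM + 100 min = 5:39 PM.
So the encore starts at 5:39 PM.
The encore starts at 5:39 PM and load-in starts at 3:59 PM, so load-in is first.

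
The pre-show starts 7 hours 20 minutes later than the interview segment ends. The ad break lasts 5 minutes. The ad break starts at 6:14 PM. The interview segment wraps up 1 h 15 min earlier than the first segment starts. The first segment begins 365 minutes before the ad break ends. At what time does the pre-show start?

The ad break ends at 6:14 PM + 5 min = 6:19 PM.
The first segment starts at 6:19 PM − 365 min = 12:14 PM.
The interview segment ends at 12:14 PM − 75 min = 10:59 AM.
The pre-show starts at 10:59 AM + 440 min = 6:19 PM.

6:19 PM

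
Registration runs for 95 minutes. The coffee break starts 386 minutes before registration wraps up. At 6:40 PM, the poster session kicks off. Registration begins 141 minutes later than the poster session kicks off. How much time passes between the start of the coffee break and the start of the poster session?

150 minutes

Registration starts at 6:40 PM + 141 min = 9:01 PM.
Registration ends at 9:01 PM + 95 min = 10:36 PM.
The coffee break starts at 10:36 PM − 386 min = 4:10 PM.
From 4:10 PM to 6:40 PM is 150 minutes.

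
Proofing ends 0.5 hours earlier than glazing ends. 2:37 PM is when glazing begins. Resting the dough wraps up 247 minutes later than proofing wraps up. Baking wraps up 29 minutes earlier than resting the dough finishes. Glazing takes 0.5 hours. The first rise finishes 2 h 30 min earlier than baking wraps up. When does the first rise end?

Glazing ends at 2:37 PM + 30 min = 3:07 PM.
Proofing ends at 3:07 PM − 30 min = 2:37 PM.
Resting the dough ends at 2:37 PM + 247 min = 6:44 PM.
Baking ends at 6:44 PM − 29 min = 6:15 PM.
The first rise ends at 6:15 PM − 150 min = 3:45 PM.

3:45 PM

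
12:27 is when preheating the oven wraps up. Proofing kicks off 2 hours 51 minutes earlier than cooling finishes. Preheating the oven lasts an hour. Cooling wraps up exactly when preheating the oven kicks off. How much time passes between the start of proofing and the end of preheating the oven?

Preheating the oven starts at 12:27 − 60 min = 11:27.
So cooling ends at 11:27.
Proofing starts at 11:27 − 171 min = 08:36.
From 08:36 to 12:27 is 231 minutes.

231 minutes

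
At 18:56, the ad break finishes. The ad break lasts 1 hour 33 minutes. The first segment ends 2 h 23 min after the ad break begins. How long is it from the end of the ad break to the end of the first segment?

50 minutes

The ad break starts at 18:56 − 93 min = 17:23.
The first segment ends at 17:23 + 143 min = 19:46.
From 18:56 to 19:46 is 50 minutes.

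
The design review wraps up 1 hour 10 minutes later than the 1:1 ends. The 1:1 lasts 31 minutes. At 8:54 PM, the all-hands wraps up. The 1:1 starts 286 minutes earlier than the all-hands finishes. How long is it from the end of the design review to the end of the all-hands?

3 h 5 min

The 1:1 starts at 8:54 PM − 286 min = 4:08 PM.
The 1:1 ends at 4:08 PM + 31 min = 4:39 PM.
The design review ends at 4:39 PM + 70 min = 5:49 PM.
From 5:49 PM to 8:54 PM is 3 h 5 min.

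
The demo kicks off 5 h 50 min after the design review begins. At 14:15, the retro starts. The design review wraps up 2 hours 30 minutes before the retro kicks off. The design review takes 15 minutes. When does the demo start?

17:20

The design review ends at 14:15 − 150 min = 11:45.
The design review starts at 11:45 − 15 min = 11:30.
The demo starts at 11:30 + 350 min = 17:20.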